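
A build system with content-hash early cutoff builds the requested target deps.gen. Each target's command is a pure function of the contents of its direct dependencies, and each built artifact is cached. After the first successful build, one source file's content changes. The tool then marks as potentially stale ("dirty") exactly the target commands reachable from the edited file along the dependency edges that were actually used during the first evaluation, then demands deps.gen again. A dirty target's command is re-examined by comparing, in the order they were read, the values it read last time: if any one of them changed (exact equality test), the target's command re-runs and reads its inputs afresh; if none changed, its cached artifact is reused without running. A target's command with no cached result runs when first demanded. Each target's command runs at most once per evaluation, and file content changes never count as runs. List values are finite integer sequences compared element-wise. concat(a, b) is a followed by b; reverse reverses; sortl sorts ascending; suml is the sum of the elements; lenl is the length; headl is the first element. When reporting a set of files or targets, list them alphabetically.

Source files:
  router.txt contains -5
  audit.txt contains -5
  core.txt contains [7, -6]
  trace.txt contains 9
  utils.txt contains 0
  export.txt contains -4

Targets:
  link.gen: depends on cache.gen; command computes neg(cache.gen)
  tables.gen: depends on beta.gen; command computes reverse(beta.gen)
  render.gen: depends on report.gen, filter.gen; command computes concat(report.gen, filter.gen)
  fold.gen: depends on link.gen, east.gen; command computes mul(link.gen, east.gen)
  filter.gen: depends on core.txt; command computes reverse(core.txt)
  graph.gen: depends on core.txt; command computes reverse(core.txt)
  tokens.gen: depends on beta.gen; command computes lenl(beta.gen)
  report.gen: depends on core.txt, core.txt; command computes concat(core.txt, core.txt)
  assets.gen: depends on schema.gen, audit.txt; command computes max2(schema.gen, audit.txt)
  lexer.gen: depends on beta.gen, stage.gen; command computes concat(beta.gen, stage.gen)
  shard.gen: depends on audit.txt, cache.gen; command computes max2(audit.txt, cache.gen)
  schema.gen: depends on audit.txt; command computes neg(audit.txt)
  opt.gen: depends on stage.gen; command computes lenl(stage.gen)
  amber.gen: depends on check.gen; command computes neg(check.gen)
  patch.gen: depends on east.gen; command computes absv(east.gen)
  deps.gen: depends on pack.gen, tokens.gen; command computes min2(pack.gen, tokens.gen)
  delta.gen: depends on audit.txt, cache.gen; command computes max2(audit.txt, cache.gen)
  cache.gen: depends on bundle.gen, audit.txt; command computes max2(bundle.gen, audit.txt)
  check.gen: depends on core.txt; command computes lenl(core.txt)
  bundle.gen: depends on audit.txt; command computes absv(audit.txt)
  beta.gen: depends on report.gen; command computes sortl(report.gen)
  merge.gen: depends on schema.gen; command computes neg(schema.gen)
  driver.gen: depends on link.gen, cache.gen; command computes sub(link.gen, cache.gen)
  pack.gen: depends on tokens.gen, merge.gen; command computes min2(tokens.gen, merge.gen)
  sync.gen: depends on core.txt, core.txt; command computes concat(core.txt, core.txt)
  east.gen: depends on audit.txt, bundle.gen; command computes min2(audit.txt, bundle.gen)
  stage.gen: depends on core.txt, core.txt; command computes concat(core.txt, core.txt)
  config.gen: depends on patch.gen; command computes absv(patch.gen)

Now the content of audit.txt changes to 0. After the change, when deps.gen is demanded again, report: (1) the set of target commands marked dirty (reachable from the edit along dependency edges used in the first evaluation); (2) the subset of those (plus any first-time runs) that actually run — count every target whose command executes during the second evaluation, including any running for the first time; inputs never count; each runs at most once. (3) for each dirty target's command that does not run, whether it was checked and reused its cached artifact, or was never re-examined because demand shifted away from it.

First evaluation (everything demanded from the output):
  report.gen = concat([7, -6], [7, -6]) = [7, -6, 7, -6]
  beta.gen = sortl([7, -6, 7, -6]) = [-6, -6, 7, 7]
  schema.gen = neg(-5) = 5
  merge.gen = neg(5) = -5
  tokens.gen = lenl([-6, -6, 7, 7]) = 4
  pack.gen = min2(4, -5) = -5
  deps.gen = min2(-5, 4) = -5

Propagation after the edit:
  schema.gen: runs — audit.txt -5->0; result 0.
  merge.gen: runs — schema.gen 5->0; result 0.
  pack.gen: runs — merge.gen -5->0; result 0.
  deps.gen: runs — pack.gen -5->0; result 0.

Marked dirty: deps.gen, merge.gen, pack.gen, schema.gen.
Target commands that run: deps.gen, merge.gen, pack.gen, schema.gen — 4 in total.
Every dirty target's command ran.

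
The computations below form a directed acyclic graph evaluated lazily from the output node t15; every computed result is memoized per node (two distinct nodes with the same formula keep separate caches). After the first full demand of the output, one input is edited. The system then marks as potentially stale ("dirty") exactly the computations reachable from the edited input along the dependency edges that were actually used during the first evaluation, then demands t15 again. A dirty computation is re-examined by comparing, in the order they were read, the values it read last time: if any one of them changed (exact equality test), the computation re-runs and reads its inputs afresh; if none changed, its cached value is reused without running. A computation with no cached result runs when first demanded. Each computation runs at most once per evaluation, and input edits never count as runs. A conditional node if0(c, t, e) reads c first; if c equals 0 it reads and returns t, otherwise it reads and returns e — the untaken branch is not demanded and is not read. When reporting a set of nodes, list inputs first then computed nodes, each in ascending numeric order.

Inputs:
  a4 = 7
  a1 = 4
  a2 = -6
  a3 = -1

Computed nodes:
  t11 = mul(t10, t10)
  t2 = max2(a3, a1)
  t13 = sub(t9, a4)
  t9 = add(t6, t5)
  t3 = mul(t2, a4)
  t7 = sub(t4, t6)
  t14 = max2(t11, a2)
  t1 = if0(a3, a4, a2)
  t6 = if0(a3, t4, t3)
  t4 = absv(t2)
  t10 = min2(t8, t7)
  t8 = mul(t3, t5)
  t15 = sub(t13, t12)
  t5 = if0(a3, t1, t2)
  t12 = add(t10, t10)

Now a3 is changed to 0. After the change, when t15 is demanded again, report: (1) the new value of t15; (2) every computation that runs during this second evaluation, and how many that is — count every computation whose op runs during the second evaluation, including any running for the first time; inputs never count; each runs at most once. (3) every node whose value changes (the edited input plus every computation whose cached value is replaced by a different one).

First demand of the output computes:
  t2 = max2(-1, 4) = 4
  t3 = mul(4, 7) = 28
  t4 = absv(4) = 4
  t5 = if0(a3=-1 -> else branch t2) = 4
  t6 = if0(a3=-1 -> else branch t3) = 28
  t7 = sub(4, 28) = -24
  t8 = mul(28, 4) = 112
  t9 = add(28, 4) = 32
  t10 = min2(112, -24) = -24
  t12 = add(-24, -24) = -48
  t13 = sub(32, 7) = 25
  t15 = sub(25, -48) = 73

After the edit, cleaning proceeds:
  t1: had never run; runs now, result 7.
  t2: a read changed (a3 -1->0) — executes, giving 4 — identical to its old value.
  t3: dirty, but its reads are unchanged (t2 unchanged, a4 unchanged); cached 28 stands.
  t4: dirty, but its reads are unchanged (t2 unchanged); cached 4 stands.
  t5: a read changed (a3 -1->0) — executes, giving 7.
  t6: a read changed (a3 -1->0) — executes, giving 4.
  t7: a read changed (t6 28->4) — executes, giving 0.
  t8: a read changed (t5 4->7) — executes, giving 196.
  t9: a read changed (t6 28->4; t5 4->7) — executes, giving 11.
  t10: a read changed (t8 112->196; t7 -24->0) — executes, giving 0.
  t12: a read changed (t10 -24->0; t10 -24->0) — executes, giving 0.
  t13: a read changed (t9 32->11) — executes, giving 4.
  t15: a read changed (t13 25->4; t12 -48->0) — executes, giving 4.

Note the branch switch — t1 had no cache and runs now for the first time.

Demanding t15 again yields 4.
11 computations run: t1, t2, t5, t6, t7, t8, t9, t10, t12, t13, t15.
The nodes whose values change: a3, t5, t6, t7, t8, t9, t10, t12, t13, t15.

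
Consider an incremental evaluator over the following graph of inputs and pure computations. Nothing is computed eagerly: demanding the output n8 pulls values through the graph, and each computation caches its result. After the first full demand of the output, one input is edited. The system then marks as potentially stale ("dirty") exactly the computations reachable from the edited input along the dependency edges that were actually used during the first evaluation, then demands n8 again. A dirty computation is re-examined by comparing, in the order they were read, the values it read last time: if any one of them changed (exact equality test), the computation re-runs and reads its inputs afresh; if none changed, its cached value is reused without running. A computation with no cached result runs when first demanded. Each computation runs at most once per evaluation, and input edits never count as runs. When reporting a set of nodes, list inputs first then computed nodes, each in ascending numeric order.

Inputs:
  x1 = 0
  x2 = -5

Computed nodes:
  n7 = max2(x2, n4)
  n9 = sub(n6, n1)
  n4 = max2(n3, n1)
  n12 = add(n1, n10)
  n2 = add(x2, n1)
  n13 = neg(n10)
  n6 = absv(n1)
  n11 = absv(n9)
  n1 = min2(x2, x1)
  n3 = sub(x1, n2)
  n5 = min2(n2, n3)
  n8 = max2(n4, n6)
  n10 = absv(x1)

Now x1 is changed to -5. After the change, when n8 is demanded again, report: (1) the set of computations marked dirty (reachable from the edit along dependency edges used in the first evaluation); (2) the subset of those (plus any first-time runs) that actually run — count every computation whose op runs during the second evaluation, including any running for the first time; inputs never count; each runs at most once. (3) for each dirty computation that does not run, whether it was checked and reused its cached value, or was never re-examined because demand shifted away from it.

Dirty set: n1, n2, n3, n4, n6, n8.
Run set: n1, n3, n4, n8 (4 run).
Re-examined without running (cache reused): n2, n6.
The important point: at n2 every value read last time is unchanged, so the dirty flag clears without a run.

Initial pass — values computed on the first demand:
  n1 = min2(-5, 0) = -5
  n2 = add(-5, -5) = -10
  n3 = sub(0, -10) = 10
  n4 = max2(10, -5) = 10
  n6 = absv(-5) = 5
  n8 = max2(10, 5) = 10

Second demand — change propagation:
  n1: re-runs because x1 0->-5; new result -5 (unchanged).
  n2: re-examined; everything it read last time is the same (x2 unchanged, n1 unchanged) — cache -10 kept, no run.
  n3: re-runs because x1 0->-5; new result 5.
  n4: re-runs because n3 10->5; new result 5.
  n6: re-examined; everything it read last time is the same (n1 unchanged) — cache 5 kept, no run.
  n8: re-runs because n4 10->5; new result 5.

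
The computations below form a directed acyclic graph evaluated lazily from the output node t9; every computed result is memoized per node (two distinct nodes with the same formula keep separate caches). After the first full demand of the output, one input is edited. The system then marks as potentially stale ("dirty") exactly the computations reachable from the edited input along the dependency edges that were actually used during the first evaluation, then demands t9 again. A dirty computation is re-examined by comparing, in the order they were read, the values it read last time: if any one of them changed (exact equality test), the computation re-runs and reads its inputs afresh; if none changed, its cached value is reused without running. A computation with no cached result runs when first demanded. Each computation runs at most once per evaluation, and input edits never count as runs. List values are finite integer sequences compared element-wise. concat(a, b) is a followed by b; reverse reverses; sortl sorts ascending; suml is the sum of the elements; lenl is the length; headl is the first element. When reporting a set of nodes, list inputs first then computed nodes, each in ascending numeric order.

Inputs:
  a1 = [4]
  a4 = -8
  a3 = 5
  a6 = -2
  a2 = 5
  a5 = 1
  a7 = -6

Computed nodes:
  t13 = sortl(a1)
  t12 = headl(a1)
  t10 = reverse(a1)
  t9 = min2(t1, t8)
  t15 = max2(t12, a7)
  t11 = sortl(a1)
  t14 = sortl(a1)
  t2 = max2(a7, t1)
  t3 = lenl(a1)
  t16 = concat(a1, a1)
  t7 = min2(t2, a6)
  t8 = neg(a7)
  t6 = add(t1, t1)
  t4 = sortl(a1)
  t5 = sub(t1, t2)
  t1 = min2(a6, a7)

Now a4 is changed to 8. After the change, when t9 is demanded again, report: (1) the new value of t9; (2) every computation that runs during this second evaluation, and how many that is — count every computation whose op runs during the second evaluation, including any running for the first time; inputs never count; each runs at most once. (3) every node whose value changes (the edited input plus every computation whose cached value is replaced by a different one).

First demand of the output computes:
  t1 = min2(-2, -6) = -6
  t8 = neg(-6) = 6
  t9 = min2(-6, 6) = -6

After the edit, cleaning proceeds:
  no node depends on a4 at all; the second demand re-runs nothing.

Note the shortcut — nothing in the graph depends on a4 at all, so no recomputation happens.

Demanding t9 again yields -6.
0 computations run: none.
The nodes whose values change: a4.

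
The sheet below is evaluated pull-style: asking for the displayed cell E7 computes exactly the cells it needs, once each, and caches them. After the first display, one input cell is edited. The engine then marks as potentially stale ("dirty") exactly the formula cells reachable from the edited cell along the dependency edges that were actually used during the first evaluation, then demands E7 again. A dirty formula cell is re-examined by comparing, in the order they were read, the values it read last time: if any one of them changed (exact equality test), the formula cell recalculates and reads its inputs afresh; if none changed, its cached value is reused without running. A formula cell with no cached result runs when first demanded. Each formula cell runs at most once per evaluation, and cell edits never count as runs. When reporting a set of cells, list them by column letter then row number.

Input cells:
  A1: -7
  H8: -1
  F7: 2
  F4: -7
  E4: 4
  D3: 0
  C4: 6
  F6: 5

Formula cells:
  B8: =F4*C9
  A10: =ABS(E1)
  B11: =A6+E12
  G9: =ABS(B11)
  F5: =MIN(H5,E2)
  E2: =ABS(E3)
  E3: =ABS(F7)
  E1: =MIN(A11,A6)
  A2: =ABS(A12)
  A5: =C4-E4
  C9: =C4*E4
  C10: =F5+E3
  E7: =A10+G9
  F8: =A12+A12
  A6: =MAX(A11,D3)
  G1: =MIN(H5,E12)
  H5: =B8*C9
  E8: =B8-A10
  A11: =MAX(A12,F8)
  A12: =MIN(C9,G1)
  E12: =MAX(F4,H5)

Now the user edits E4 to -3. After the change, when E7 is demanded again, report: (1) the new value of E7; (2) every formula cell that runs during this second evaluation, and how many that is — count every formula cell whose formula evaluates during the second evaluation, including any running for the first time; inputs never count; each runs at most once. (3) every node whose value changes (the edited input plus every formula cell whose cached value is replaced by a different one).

First demand of the output computes:
  C9 = 6 * 4 = 24
  B8 = -7 * 24 = -168
  H5 = -168 * 24 = -4032
  E12 = MAX(-7, -4032) = -7
  G1 = MIN(-4032, -7) = -4032
  A12 = MIN(24, -4032) = -4032
  F8 = -4032 + -4032 = -8064
  A11 = MAX(-4032, -8064) = -4032
  A6 = MAX(-4032, 0) = 0
  B11 = 0 + -7 = -7
  E1 = MIN(-4032, 0) = -4032
  A10 = ABS(-4032) = 4032
  G9 = ABS(-7) = 7
  E7 = 4032 + 7 = 4039

After the edit, cleaning proceeds:
  C9: a read changed (E4 4->-3) — executes, giving -18.
  B8: a read changed (C9 24->-18) — executes, giving 126.
  H5: a read changed (B8 -168->126; C9 24->-18) — executes, giving -2268.
  E12: a read changed (H5 -4032->-2268) — executes, giving -7 — identical to its old value.
  G1: a read changed (H5 -4032->-2268) — executes, giving -2268.
  A12: a read changed (C9 24->-18; G1 -4032->-2268) — executes, giving -2268.
  F8: a read changed (A12 -4032->-2268; A12 -4032->-2268) — executes, giving -4536.
  A11: a read changed (A12 -4032->-2268; F8 -8064->-4536) — executes, giving -2268.
  A6: a read changed (A11 -4032->-2268) — executes, giving 0 — identical to its old value.
  B11: dirty, but its reads are unchanged (A6 unchanged, E12 unchanged); cached -7 stands.
  E1: a read changed (A11 -4032->-2268) — executes, giving -2268.
  A10: a read changed (E1 -4032->-2268) — executes, giving 2268.
  G9: dirty, but its reads are unchanged (B11 unchanged); cached 7 stands.
  E7: a read changed (A10 4032->2268) — executes, giving 2275.

Note where the cutoff bites: B11 is checked, finds nothing changed, and keeps its cache.

Demanding E7 again yields 2275.
12 formula cells run: A6, A10, A11, A12, B8, C9, E1, E7, E12, F8, G1, H5.
The nodes whose values change: A10, A11, A12, B8, C9, E1, E4, E7, F8, G1, H5.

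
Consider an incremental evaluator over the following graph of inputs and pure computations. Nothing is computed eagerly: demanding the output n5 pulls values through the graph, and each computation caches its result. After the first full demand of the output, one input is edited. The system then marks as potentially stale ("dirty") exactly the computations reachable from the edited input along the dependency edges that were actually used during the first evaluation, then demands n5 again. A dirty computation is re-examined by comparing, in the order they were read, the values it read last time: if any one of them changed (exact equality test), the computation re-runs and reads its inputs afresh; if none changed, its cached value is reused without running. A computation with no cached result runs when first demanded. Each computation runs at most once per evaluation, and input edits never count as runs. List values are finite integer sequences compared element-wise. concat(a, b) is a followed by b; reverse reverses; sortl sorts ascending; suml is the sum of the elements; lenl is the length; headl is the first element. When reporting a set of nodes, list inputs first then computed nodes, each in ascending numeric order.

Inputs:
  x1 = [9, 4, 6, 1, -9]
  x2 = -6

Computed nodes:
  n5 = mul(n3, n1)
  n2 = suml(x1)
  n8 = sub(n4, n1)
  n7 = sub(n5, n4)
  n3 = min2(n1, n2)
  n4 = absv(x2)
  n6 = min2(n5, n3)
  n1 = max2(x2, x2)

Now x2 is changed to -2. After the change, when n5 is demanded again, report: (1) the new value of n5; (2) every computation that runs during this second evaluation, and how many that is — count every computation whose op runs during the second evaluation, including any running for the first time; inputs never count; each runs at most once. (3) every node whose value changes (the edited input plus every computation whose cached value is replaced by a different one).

Initial pass — values computed on the first demand:
  n1 = max2(-6, -6) = -6
  n2 = suml([9, 4, 6, 1, -9]) = 11
  n3 = min2(-6, 11) = -6
  n5 = mul(-6, -6) = 36

Second demand — change propagation:
  n1: re-runs because x2 -6->-2; x2 -6->-2; new result -2.
  n3: re-runs because n1 -6->-2; new result -2.
  n5: re-runs because n3 -6->-2; n1 -6->-2; new result 4.

n5 now evaluates to 4.
Run set: n1, n3, n5 (3 run).
Changed values: x2, n1, n3, n5.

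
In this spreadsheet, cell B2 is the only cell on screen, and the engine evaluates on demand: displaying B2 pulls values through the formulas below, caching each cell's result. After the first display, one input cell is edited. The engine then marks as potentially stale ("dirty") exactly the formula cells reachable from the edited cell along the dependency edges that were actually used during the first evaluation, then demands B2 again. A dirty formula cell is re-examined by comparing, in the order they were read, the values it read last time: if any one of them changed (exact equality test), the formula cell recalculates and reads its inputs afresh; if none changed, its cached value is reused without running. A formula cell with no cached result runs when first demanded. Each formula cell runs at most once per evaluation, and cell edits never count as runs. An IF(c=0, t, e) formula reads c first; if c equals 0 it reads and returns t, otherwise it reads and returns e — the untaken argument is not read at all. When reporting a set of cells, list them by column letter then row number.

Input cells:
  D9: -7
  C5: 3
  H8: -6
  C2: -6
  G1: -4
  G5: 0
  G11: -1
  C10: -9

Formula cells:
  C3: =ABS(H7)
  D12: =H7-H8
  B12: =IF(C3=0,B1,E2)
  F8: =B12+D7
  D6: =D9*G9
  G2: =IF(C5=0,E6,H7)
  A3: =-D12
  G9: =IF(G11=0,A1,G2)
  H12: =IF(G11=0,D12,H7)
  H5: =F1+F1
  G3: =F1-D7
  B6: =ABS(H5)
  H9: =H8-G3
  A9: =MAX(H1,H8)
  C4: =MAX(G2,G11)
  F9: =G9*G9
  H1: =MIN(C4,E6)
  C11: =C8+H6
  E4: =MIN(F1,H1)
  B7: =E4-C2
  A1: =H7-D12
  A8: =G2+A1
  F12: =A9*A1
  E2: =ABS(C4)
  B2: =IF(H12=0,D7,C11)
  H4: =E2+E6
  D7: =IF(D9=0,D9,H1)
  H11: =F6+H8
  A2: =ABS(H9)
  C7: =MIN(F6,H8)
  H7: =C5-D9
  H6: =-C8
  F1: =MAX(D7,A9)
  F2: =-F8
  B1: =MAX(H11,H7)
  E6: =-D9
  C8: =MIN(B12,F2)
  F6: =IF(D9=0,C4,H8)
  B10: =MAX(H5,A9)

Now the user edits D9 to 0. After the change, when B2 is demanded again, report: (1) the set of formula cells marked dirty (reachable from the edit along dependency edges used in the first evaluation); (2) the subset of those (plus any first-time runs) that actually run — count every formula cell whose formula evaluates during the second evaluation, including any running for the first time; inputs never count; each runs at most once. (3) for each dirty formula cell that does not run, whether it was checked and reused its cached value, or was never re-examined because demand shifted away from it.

Initial pass — values computed on the first demand:
  E6 = -(-7) = 7
  H7 = 3 - -7 = 10
  C3 = ABS(10) = 10
  G2 = IF(C5=0: C5=3 -> else branch H7) = 10
  C4 = MAX(10, -1) = 10
  E2 = ABS(10) = 10
  B12 = IF(C3=0: C3=10 -> else branch E2) = 10
  H1 = MIN(10, 7) = 7
  D7 = IF(D9=0: D9=-7 -> else branch H1) = 7
  F8 = 10 + 7 = 17
  F2 = -(17) = -17
  C8 = MIN(10, -17) = -17
  H6 = -(-17) = 17
  C11 = -17 + 17 = 0
  H12 = IF(G11=0: G11=-1 -> else branch H7) = 10
  B2 = IF(H12=0: H12=10 -> else branch C11) = 0

Second demand — change propagation:
  E6: dirty yet unreached — the second evaluation never asks for it.
  H7: re-runs because D9 -7->0; new result 3.
  C3: re-runs because H7 10->3; new result 3.
  G2: re-runs because H7 10->3; new result 3.
  C4: re-runs because G2 10->3; new result 3.
  E2: re-runs because C4 10->3; new result 3.
  B12: re-runs because C3 10->3; E2 10->3; new result 3.
  H1: dirty yet unreached — the second evaluation never asks for it.
  D7: re-runs because D9 -7->0; new result 0.
  F8: re-runs because B12 10->3; D7 7->0; new result 3.
  F2: re-runs because F8 17->3; new result -3.
  C8: re-runs because B12 10->3; F2 -17->-3; new result -3.
  H6: re-runs because C8 -17->-3; new result 3.
  C11: re-runs because C8 -17->-3; H6 17->3; new result 0 (unchanged).
  H12: re-runs because H7 10->3; new result 3.
  B2: re-runs because H12 10->3; new result 0 (unchanged).

The important point: the flipped condition redirects demand; E6, H1 are left stale, never re-checked.

Dirty set: B2, B12, C3, C4, C8, C11, D7, E2, E6, F2, F8, G2, H1, H6, H7, H12.
Run set: B2, B12, C3, C4, C8, C11, D7, E2, F2, F8, G2, H6, H7, H12 (14 run).
Left stale — demand moved off them: E6, H1.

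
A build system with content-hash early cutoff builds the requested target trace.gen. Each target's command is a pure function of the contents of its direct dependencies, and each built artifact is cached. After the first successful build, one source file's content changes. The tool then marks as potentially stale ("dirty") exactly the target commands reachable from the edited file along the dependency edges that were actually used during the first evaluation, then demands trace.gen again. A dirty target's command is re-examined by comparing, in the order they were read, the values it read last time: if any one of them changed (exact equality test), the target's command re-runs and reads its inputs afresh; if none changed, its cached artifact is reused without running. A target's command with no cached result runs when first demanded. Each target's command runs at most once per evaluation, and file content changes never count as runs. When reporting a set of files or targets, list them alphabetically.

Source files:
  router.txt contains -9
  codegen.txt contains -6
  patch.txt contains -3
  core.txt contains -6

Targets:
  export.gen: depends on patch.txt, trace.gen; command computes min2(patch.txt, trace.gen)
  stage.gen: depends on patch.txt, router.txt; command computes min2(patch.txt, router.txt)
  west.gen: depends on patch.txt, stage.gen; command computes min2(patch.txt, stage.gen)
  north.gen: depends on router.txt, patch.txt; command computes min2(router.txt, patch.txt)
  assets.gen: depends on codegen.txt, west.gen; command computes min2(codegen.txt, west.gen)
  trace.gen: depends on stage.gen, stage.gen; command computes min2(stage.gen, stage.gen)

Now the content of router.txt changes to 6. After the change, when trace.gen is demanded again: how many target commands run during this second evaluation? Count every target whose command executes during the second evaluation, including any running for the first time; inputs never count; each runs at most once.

Target commands that run: stage.gen, trace.gen — 2 in total.

First evaluation (everything demanded from the output):
  stage.gen = min2(-3, -9) = -9
  trace.gen = min2(-9, -9) = -9

Propagation after the edit:
  stage.gen: runs — router.txt -9->6; result -3.
  trace.gen: runs — stage.gen -9->-3; stage.gen -9->-3; result -3.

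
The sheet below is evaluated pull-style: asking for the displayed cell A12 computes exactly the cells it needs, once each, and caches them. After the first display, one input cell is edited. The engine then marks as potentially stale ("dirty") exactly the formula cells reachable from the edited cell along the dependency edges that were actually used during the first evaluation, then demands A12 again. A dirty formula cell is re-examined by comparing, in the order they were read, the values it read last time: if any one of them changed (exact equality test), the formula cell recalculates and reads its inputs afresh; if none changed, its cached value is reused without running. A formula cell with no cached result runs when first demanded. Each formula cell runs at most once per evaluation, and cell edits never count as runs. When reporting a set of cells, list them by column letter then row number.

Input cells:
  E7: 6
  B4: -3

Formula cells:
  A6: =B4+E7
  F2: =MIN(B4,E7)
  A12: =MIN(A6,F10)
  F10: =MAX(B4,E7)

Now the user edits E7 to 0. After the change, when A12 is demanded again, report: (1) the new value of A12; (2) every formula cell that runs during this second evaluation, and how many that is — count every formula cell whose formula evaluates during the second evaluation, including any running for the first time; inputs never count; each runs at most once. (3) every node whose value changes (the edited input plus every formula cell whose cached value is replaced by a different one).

Demanding A12 again yields -3.
3 formula cells run: A6, A12, F10.
The nodes whose values change: A6, A12, E7, F10.

First demand of the output computes:
  A6 = -3 + 6 = 3
  F10 = MAX(-3, 6) = 6
  A12 = MIN(3, 6) = 3

After the edit, cleaning proceeds:
  A6: a read changed (E7 6->0) — executes, giving -3.
  F10: a read changed (E7 6->0) — executes, giving 0.
  A12: a read changed (A6 3->-3; F10 6->0) — executes, giving -3.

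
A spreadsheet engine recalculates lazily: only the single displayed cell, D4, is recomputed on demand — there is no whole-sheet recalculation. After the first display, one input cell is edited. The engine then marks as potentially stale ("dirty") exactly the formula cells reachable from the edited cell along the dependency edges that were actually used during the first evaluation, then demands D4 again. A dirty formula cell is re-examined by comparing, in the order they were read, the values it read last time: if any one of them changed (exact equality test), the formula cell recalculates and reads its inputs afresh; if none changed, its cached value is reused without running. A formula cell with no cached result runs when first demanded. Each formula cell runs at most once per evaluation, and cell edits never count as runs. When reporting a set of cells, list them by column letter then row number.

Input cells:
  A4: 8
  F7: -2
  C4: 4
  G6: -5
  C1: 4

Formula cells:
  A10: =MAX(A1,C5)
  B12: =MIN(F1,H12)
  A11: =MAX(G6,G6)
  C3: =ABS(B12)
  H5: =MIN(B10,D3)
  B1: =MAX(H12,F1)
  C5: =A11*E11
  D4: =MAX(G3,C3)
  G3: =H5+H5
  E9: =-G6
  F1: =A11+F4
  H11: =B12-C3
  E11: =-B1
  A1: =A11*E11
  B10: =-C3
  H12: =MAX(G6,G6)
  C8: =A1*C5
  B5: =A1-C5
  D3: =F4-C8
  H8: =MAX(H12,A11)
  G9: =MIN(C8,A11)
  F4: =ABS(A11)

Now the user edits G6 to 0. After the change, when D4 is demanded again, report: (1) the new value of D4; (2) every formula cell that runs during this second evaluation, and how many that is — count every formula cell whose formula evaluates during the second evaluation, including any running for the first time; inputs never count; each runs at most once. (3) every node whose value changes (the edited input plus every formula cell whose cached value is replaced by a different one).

First evaluation (everything demanded from the output):
  A11 = MAX(-5, -5) = -5
  F4 = ABS(-5) = 5
  F1 = -5 + 5 = 0
  H12 = MAX(-5, -5) = -5
  B1 = MAX(-5, 0) = 0
  B12 = MIN(0, -5) = -5
  C3 = ABS(-5) = 5
  B10 = -(5) = -5
  E11 = -(0) = 0
  A1 = -5 * 0 = 0
  C5 = -5 * 0 = 0
  C8 = 0 * 0 = 0
  D3 = 5 - 0 = 5
  H5 = MIN(-5, 5) = -5
  G3 = -5 + -5 = -10
  D4 = MAX(-10, 5) = 5

Propagation after the edit:
  A11: runs — G6 -5->0; G6 -5->0; result 0.
  F4: runs — A11 -5->0; result 0.
  F1: runs — A11 -5->0; F4 5->0; result 0 (same value as before).
  H12: runs — G6 -5->0; G6 -5->0; result 0.
  B1: runs — H12 -5->0; result 0 (same value as before).
  B12: runs — H12 -5->0; result 0.
  C3: runs — B12 -5->0; result 0.
  B10: runs — C3 5->0; result 0.
  E11: checked — values it read are unchanged (B1 unchanged); reused cached 0 without running.
  A1: runs — A11 -5->0; result 0 (same value as before).
  C5: runs — A11 -5->0; result 0 (same value as before).
  C8: checked — values it read are unchanged (A1 unchanged, C5 unchanged); reused cached 0 without running.
  D3: runs — F4 5->0; result 0.
  H5: runs — B10 -5->0; D3 5->0; result 0.
  G3: runs — H5 -5->0; H5 -5->0; result 0.
  D4: runs — G3 -10->0; C3 5->0; result 0.

Key observation: the cutoff stops propagation at E11 — its inputs' values are unchanged, so it reuses its cache.

New value of D4: 0.
Formula cells that run: A1, A11, B1, B10, B12, C3, C5, D3, D4, F1, F4, G3, H5, H12 — 14 in total.
Values that change: A11, B10, B12, C3, D3, D4, F4, G3, G6, H5, H12.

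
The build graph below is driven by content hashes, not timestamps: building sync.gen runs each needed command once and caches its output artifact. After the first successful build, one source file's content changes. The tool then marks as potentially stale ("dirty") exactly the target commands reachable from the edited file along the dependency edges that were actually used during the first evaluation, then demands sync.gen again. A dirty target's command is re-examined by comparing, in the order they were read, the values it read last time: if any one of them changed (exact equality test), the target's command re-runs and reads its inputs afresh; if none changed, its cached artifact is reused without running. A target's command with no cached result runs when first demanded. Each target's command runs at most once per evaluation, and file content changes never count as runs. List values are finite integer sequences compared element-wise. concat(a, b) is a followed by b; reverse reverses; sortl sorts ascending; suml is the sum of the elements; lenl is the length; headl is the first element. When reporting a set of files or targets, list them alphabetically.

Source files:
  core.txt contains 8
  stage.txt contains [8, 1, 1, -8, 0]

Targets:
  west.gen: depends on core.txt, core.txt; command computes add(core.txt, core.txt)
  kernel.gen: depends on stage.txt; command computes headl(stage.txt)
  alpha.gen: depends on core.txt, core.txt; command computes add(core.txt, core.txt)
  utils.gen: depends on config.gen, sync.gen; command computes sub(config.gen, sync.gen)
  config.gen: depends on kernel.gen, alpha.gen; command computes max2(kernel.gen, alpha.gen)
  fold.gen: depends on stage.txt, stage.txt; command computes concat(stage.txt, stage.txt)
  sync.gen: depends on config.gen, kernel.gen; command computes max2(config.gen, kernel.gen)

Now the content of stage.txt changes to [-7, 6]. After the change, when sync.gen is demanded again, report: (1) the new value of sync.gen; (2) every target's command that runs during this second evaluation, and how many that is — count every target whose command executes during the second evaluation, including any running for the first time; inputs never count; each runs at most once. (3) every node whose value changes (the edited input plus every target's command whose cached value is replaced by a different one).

sync.gen now evaluates to 16.
Run set: config.gen, kernel.gen, sync.gen (3 run).
Changed values: kernel.gen, stage.txt.

Initial pass — values computed on the first demand:
  alpha.gen = add(8, 8) = 16
  kernel.gen = headl([8, 1, 1, -8, 0]) = 8
  config.gen = max2(8, 16) = 16
  sync.gen = max2(16, 8) = 16

Second demand — change propagation:
  kernel.gen: re-runs because stage.txt [8, 1, 1, -8, 0]->[-7, 6]; new result -7.
  config.gen: re-runs because kernel.gen 8->-7; new result 16 (unchanged).
  sync.gen: re-runs because kernel.gen 8->-7; new result 16 (unchanged).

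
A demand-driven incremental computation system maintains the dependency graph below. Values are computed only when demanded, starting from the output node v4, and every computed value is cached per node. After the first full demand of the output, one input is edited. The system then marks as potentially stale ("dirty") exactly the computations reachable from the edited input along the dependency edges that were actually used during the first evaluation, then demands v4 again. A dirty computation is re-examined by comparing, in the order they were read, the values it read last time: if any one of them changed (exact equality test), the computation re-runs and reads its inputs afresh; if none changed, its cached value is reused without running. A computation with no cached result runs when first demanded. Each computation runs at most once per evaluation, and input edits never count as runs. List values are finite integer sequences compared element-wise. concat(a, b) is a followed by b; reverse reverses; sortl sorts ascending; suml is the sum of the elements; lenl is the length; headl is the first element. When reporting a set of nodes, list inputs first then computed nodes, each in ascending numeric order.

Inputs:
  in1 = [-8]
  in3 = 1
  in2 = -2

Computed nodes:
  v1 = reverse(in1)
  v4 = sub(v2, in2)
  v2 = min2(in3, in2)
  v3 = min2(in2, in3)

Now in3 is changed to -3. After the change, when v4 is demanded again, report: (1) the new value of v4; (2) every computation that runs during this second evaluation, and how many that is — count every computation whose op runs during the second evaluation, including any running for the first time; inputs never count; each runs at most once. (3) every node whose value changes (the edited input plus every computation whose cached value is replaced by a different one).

New value of v4: -1.
Computations that run: v2, v4 — 2 in total.
Values that change: in3, v2, v4.

First evaluation (everything demanded from the output):
  v2 = min2(1, -2) = -2
  v4 = sub(-2, -2) = 0

Propagation after the edit:
  v2: runs — in3 1->-3; result -3.
  v4: runs — v2 -2->-3; result -1.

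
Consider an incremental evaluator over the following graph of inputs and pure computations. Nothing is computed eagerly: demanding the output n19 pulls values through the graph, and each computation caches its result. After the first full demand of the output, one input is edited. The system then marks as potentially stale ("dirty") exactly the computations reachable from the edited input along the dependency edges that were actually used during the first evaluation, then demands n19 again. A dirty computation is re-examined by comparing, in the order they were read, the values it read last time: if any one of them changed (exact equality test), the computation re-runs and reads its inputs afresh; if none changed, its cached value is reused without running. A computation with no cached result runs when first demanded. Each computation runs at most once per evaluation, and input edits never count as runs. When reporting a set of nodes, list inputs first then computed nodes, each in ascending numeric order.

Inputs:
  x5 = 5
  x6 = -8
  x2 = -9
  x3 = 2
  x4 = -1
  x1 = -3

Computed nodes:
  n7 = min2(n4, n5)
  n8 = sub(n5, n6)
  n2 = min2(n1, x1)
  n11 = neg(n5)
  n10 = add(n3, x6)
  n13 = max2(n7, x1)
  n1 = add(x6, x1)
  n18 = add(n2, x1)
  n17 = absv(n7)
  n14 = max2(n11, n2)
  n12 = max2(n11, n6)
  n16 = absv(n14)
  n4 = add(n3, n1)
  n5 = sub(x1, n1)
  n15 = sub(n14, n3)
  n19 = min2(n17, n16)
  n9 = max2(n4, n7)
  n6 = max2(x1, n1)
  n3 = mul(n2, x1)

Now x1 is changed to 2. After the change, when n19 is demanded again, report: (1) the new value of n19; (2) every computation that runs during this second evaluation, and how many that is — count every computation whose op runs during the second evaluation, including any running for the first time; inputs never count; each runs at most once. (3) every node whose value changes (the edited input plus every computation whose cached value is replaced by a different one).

n19 now evaluates to 6.
Run set: n1, n2, n3, n4, n5, n7, n14, n16, n17, n19 (10 run).
Changed values: x1, n1, n2, n3, n4, n7, n14, n16, n17, n19.
The important point: at n11 every value read last time is unchanged, so the dirty flag clears without a run.

Initial pass — values computed on the first demand:
  n1 = add(-8, -3) = -11
  n2 = min2(-11, -3) = -11
  n3 = mul(-11, -3) = 33
  n4 = add(33, -11) = 22
  n5 = sub(-3, -11) = 8
  n7 = min2(22, 8) = 8
  n11 = neg(8) = -8
  n14 = max2(-8, -11) = -8
  n16 = absv(-8) = 8
  n17 = absv(8) = 8
  n19 = min2(8, 8) = 8

Second demand — change propagation:
  n1: re-runs because x1 -3->2; new result -6.
  n2: re-runs because n1 -11->-6; x1 -3->2; new result -6.
  n3: re-runs because n2 -11->-6; x1 -3->2; new result -12.
  n4: re-runs because n3 33->-12; n1 -11->-6; new result -18.
  n5: re-runs because x1 -3->2; n1 -11->-6; new result 8 (unchanged).
  n7: re-runs because n4 22->-18; new result -18.
  n11: re-examined; everything it read last time is the same (n5 unchanged) — cache -8 kept, no run.
  n14: re-runs because n2 -11->-6; new result -6.
  n16: re-runs because n14 -8->-6; new result 6.
  n17: re-runs because n7 8->-18; new result 18.
  n19: re-runs because n17 8->18; n16 8->6; new result 6.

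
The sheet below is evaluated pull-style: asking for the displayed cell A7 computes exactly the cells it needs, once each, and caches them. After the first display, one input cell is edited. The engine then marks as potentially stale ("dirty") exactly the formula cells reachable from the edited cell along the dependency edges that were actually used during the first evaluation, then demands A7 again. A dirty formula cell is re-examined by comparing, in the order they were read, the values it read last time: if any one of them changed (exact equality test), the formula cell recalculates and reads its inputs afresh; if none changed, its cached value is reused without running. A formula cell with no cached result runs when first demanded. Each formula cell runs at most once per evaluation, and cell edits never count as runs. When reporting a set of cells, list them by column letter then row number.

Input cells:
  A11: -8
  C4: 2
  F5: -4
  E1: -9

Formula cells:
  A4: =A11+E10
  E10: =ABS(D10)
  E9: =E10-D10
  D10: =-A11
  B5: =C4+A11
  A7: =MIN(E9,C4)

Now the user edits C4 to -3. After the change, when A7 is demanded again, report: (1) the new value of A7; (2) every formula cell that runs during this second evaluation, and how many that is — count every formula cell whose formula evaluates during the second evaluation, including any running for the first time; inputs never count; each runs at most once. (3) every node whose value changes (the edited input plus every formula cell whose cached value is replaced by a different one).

First demand of the output computes:
  D10 = -(-8) = 8
  E10 = ABS(8) = 8
  E9 = 8 - 8 = 0
  A7 = MIN(0, 2) = 0

After the edit, cleaning proceeds:
  A7: a read changed (C4 2->-3) — executes, giving -3.

Demanding A7 again yields -3.
1 formula cells run: A7.
The nodes whose values change: A7, C4.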